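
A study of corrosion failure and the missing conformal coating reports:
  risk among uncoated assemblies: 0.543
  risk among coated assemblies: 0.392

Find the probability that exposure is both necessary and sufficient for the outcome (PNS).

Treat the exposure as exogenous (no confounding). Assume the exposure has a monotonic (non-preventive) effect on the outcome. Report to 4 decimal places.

Let p₁ = 0.543, p₀ = 0.392.
Under exogeneity and monotonicity, PNS = p₁ − p₀.
PNS = 0.543 − 0.392 = 0.151

PNS ≈ 0.1510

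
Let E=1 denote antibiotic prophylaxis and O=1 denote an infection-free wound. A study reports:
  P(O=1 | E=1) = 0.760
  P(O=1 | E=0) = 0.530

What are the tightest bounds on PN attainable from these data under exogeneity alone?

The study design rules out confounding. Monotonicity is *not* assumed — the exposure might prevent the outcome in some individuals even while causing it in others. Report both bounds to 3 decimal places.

Let p₁ = 0.76, p₀ = 0.53.
Under exogeneity alone the bounds on PN are max{0,(p₁−p₀)/p₁} ≤ PN ≤ min{1,(1−p₀)/p₁}.
  lower = (p₁ − p₀)/p₁ = 0.23 / 0.76 ≈ 0.3026
  upper = min{1, (1 − p₀)/p₁} = 0.47 / 0.76 ≈ 0.6184

0.303 ≤ PN ≤ 0.618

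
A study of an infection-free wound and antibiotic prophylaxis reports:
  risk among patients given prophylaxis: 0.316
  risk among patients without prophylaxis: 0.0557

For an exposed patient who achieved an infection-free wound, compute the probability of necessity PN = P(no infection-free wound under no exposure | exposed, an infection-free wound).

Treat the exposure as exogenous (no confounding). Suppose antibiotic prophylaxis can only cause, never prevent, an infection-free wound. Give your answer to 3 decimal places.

Let p₁ = 0.316, p₀ = 0.0557.
Under exogeneity and monotonicity, PN = (p₁ − p₀) / p₁.
PN = (0.316 − 0.0557) / 0.316 = 0.2603 / 0.316 ≈ 0.8237

PN ≈ 0.824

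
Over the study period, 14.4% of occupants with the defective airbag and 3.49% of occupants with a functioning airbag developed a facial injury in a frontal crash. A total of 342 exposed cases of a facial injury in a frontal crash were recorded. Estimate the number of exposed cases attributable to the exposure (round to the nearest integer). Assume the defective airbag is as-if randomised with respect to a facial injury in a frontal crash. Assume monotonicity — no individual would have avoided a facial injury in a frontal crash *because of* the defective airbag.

about 259 cases

p₁ = 0.144, p₀ = 0.0349.
PN = (p₁ − p₀)/p₁ = (0.144 − 0.0349) / 0.144 ≈ 0.75764.
Attributable cases ≈ PN × (exposed cases) = 0.75764 × 342 ≈ 259.11.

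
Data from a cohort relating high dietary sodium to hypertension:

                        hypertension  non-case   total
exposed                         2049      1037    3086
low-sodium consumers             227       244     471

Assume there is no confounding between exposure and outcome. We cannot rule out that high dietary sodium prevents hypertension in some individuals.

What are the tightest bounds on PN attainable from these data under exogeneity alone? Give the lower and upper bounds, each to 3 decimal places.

p₁ = P(outcome | exposed) = 2049/3086 = 0.66397
p₀ = P(outcome | unexposed) = 227/471 = 0.48195
Under exogeneity alone the bounds on PN are max{0,(p₁−p₀)/p₁} ≤ PN ≤ min{1,(1−p₀)/p₁}.
  lower = (p₁ − p₀)/p₁ = 0.18201 / 0.66397 ≈ 0.2741
  upper = min{1, (1 − p₀)/p₁} = 0.51805 / 0.66397 ≈ 0.7802

0.274 ≤ PN ≤ 0.780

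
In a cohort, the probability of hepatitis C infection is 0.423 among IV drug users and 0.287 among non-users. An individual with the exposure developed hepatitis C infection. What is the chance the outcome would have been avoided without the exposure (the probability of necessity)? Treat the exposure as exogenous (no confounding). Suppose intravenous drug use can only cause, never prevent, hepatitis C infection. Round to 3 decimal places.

Let p₁ = 0.423, p₀ = 0.287.
Under exogeneity and monotonicity, PN = (p₁ − p₀) / p₁.
PN = (0.423 − 0.287) / 0.423 = 0.136 / 0.423 ≈ 0.3215

PN ≈ 0.322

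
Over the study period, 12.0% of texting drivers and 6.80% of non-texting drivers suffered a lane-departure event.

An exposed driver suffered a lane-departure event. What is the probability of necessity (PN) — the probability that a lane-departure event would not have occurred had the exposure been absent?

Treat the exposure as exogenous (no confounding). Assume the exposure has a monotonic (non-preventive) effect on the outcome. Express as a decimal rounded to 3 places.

PN ≈ 0.433

p₁ = 0.12, p₀ = 0.068.
Under exogeneity and monotonicity, PN = (p₁ − p₀) / p₁.
PN = (0.12 − 0.068) / 0.12 = 0.052 / 0.12 ≈ 0.4333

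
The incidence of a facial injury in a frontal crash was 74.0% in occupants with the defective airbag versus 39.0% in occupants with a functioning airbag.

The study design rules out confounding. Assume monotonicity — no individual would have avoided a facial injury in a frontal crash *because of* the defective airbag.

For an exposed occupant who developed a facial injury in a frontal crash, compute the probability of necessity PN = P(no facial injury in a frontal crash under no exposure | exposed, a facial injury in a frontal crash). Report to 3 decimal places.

PN ≈ 0.473

p₁ = 0.74, p₀ = 0.39.
Under exogeneity and monotonicity, PN = (p₁ − p₀) / p₁.
PN = (0.74 − 0.39) / 0.74 = 0.35 / 0.74 ≈ 0.4730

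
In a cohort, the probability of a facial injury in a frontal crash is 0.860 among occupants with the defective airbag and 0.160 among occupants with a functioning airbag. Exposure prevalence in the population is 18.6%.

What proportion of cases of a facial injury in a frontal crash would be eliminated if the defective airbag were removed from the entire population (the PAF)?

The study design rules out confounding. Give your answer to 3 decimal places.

PAF ≈ 0.449

Let p₁ = 0.86, p₀ = 0.16.
Overall risk P(Y=1) = π·p₁ + (1−π)·p₀ = 0.186×0.86 + 0.814×0.16 = 0.2902.
Under exogeneity, PAF = [P(Y=1) − p₀] / P(Y=1).
PAF = (0.2902 − 0.16) / 0.2902 ≈ 0.4487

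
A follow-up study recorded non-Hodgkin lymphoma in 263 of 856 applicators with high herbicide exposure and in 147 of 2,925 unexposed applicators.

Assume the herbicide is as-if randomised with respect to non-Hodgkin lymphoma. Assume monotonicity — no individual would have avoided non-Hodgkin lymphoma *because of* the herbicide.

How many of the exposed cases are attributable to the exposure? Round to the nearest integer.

about 220 cases

p₁ = P(outcome | exposed) = 263/856 = 0.30724
p₀ = P(outcome | unexposed) = 147/2925 = 0.050256
PN = (p₁ − p₀)/p₁ = (0.30724 − 0.050256) / 0.30724 ≈ 0.83643.
Attributable cases ≈ PN × (exposed cases) = 0.83643 × 263 ≈ 219.98.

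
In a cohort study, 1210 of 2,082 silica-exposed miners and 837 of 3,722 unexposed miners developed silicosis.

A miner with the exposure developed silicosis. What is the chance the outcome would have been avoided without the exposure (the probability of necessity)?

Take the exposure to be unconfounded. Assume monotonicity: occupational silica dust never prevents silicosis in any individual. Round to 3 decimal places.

PN ≈ 0.613

p₁ = P(outcome | exposed) = 1210/2082 = 0.58117
p₀ = P(outcome | unexposed) = 837/3722 = 0.22488
Under exogeneity and monotonicity, PN = (p₁ − p₀) / p₁.
PN = (0.58117 − 0.22488) / 0.58117 = 0.35629 / 0.58117 ≈ 0.6131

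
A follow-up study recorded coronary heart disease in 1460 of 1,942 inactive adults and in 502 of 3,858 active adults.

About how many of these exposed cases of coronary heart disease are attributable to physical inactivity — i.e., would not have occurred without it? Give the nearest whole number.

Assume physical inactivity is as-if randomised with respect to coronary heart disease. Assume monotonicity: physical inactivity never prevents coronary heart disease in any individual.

about 1207 cases

p₁ = P(outcome | exposed) = 1460/1942 = 0.7518
p₀ = P(outcome | unexposed) = 502/3858 = 0.13012
PN = (p₁ − p₀)/p₁ = (0.7518 − 0.13012) / 0.7518 ≈ 0.82692.
Attributable cases ≈ PN × (exposed cases) = 0.82692 × 1460 ≈ 1207.31.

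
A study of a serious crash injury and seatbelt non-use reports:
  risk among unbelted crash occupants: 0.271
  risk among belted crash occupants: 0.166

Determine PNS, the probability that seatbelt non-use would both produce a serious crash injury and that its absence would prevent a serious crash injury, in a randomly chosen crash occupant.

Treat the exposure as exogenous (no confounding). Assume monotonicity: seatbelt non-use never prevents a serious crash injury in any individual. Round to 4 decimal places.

Let p₁ = 0.271, p₀ = 0.166.
Under exogeneity and monotonicity, PNS = p₁ − p₀.
PNS = 0.271 − 0.166 = 0.105

PNS ≈ 0.1050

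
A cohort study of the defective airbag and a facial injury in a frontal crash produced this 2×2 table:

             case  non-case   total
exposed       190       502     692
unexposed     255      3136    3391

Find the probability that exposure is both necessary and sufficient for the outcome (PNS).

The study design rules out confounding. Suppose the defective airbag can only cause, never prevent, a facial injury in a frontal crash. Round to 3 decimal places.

p₁ = P(outcome | exposed) = 190/692 = 0.27457
p₀ = P(outcome | unexposed) = 255/3391 = 0.075199
Under exogeneity and monotonicity, PNS = p₁ − p₀.
PNS = 0.27457 − 0.075199 = 0.19937

PNS ≈ 0.199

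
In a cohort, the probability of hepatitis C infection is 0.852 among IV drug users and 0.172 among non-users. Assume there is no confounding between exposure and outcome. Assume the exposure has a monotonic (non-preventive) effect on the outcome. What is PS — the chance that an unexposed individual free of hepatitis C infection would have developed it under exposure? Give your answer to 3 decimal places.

PS ≈ 0.821

Let p₁ = 0.852, p₀ = 0.172.
Under exogeneity and monotonicity, PS = (p₁ − p₀) / (1 − p₀).
PS = (0.852 − 0.172) / (1 − 0.172) = 0.68 / 0.828 ≈ 0.8213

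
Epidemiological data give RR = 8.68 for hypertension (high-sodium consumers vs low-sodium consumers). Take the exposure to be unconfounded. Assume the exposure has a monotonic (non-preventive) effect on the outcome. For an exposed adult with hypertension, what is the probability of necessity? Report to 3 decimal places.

Under exogeneity and monotonicity, PN = (RR − 1) / RR = 1 − 1/RR.
PN = (8.68 − 1) / 8.68 = 7.68 / 8.68 ≈ 0.8848

PN ≈ 0.885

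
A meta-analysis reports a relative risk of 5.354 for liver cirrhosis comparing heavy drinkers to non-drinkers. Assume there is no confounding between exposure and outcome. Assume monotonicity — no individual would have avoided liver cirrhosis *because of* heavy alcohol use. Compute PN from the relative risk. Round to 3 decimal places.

Under exogeneity and monotonicity, PN = (RR − 1) / RR = 1 − 1/RR.
PN = (5.354 − 1) / 5.354 = 4.354 / 5.354 ≈ 0.8132

PN ≈ 0.813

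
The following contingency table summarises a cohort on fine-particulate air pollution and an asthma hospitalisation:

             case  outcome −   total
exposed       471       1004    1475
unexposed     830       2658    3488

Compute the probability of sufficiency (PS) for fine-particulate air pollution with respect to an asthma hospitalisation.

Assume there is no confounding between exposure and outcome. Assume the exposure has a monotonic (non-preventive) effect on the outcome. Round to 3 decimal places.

PS ≈ 0.107

p₁ = P(outcome | exposed) = 471/1475 = 0.31932
p₀ = P(outcome | unexposed) = 830/3488 = 0.23796
Under exogeneity and monotonicity, PS = (p₁ − p₀)/(1 − p₀).
PS = (0.31932 − 0.23796) / 0.76204 ≈ 0.1068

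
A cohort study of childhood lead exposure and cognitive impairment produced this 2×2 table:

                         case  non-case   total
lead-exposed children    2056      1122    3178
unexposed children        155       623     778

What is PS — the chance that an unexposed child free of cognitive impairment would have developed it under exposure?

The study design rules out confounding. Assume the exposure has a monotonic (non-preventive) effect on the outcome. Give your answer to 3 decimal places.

p₁ = P(outcome | exposed) = 2056/3178 = 0.64695
p₀ = P(outcome | unexposed) = 155/778 = 0.19923
Under exogeneity and monotonicity, PS = (p₁ − p₀) / (1 − p₀).
PS = (0.64695 − 0.19923) / (1 − 0.19923) = 0.44772 / 0.80077 ≈ 0.5591

PS ≈ 0.559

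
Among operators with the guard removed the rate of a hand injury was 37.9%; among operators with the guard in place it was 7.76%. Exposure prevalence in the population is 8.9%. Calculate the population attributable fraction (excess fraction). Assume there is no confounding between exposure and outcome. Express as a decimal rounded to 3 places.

p₁ = 0.379, p₀ = 0.0776.
Overall risk P(Y=1) = π·p₁ + (1−π)·p₀ = 0.089×0.379 + 0.911×0.0776 = 0.10442.
Under exogeneity, PAF = [P(Y=1) − p₀] / P(Y=1).
PAF = (0.10442 − 0.0776) / 0.10442 ≈ 0.2569

PAF ≈ 0.257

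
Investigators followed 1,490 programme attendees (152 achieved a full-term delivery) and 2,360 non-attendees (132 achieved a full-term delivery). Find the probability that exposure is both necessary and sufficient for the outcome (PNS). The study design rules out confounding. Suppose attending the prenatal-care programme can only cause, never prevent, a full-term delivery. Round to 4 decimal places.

p₁ = P(outcome | exposed) = 152/1490 = 0.10201
p₀ = P(outcome | unexposed) = 132/2360 = 0.055932
Under exogeneity and monotonicity, PNS = p₁ − p₀.
PNS = 0.10201 − 0.055932 = 0.046081

PNS ≈ 0.0461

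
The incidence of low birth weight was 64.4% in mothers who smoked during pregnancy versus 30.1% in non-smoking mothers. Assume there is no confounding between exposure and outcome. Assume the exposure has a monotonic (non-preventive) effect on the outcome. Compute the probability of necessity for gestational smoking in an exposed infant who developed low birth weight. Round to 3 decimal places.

PN ≈ 0.533

p₁ = 0.644, p₀ = 0.301.
Under exogeneity and monotonicity, PN = (p₁ − p₀) / p₁.
PN = (0.644 − 0.301) / 0.644 = 0.343 / 0.644 ≈ 0.5326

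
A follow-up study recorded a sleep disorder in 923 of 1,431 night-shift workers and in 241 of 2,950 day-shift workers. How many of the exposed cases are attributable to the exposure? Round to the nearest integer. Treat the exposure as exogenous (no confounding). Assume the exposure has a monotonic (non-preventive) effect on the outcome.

about 806 cases

p₁ = P(outcome | exposed) = 923/1431 = 0.645
p₀ = P(outcome | unexposed) = 241/2950 = 0.081695
PN = (p₁ − p₀)/p₁ = (0.645 − 0.081695) / 0.645 ≈ 0.87334.
Attributable cases ≈ PN × (exposed cases) = 0.87334 × 923 ≈ 806.09.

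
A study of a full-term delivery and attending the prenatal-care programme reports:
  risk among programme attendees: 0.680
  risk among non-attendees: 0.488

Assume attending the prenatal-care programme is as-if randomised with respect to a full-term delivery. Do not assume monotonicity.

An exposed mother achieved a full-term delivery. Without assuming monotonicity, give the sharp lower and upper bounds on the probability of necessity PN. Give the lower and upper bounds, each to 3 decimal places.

Let p₁ = 0.68, p₀ = 0.488.
Under exogeneity alone the bounds on PN are max{0,(p₁−p₀)/p₁} ≤ PN ≤ min{1,(1−p₀)/p₁}.
  lower = (p₁ − p₀)/p₁ = 0.192 / 0.68 ≈ 0.2824
  upper = min{1, (1 − p₀)/p₁} = 0.512 / 0.68 ≈ 0.7529

0.282 ≤ PN ≤ 0.753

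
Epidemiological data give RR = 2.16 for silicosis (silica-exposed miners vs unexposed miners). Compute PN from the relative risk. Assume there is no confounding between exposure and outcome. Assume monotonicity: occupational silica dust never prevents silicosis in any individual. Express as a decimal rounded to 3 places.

PN ≈ 0.537

Under exogeneity and monotonicity, PN = (RR − 1) / RR = 1 − 1/RR.
PN = (2.16 − 1) / 2.16 = 1.16 / 2.16 ≈ 0.5370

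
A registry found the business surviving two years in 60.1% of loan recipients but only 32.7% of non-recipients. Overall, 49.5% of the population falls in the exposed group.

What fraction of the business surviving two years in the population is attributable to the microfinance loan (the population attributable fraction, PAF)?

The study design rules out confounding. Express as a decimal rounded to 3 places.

PAF ≈ 0.293

p₁ = 0.601, p₀ = 0.327.
Overall risk P(Y=1) = π·p₁ + (1−π)·p₀ = 0.495×0.601 + 0.505×0.327 = 0.46263.
Under exogeneity, PAF = [P(Y=1) − p₀] / P(Y=1).
PAF = (0.46263 − 0.327) / 0.46263 ≈ 0.2932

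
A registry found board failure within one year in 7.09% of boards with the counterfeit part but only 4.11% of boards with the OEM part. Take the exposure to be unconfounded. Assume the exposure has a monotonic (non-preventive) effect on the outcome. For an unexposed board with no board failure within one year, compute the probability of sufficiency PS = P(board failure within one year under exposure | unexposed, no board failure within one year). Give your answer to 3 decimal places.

p₁ = 0.0709, p₀ = 0.0411.
Under exogeneity and monotonicity, PS = (p₁ − p₀) / (1 − p₀).
PS = (0.0709 − 0.0411) / (1 − 0.0411) = 0.0298 / 0.9589 ≈ 0.0311

PS ≈ 0.031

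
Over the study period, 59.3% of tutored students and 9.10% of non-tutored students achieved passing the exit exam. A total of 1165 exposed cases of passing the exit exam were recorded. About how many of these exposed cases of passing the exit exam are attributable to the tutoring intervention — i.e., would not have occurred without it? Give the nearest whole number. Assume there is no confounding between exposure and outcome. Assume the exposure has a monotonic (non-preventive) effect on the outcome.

p₁ = 0.593, p₀ = 0.091.
PN = (p₁ − p₀)/p₁ = (0.593 − 0.091) / 0.593 ≈ 0.84654.
Attributable cases ≈ PN × (exposed cases) = 0.84654 × 1165 ≈ 986.22.

about 986 cases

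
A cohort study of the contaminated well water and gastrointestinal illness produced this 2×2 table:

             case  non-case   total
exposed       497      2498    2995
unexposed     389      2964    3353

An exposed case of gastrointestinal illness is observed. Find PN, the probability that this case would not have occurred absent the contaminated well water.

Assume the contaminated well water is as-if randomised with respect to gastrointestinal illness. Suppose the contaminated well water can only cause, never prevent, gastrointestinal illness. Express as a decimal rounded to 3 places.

p₁ = P(outcome | exposed) = 497/2995 = 0.16594
p₀ = P(outcome | unexposed) = 389/3353 = 0.11602
Under exogeneity and monotonicity, PN = (p₁ − p₀)/p₁.
PN = (0.16594 − 0.11602) / 0.16594 ≈ 0.3009

PN ≈ 0.301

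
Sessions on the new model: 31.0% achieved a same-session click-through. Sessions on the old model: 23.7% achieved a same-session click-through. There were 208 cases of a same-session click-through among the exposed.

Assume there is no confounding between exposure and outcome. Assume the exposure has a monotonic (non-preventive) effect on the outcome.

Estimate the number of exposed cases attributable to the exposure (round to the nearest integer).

p₁ = 0.31, p₀ = 0.237.
PN = (p₁ − p₀)/p₁ = (0.31 − 0.237) / 0.31 ≈ 0.23548.
Attributable cases ≈ PN × (exposed cases) = 0.23548 × 208 ≈ 48.98.

about 49 cases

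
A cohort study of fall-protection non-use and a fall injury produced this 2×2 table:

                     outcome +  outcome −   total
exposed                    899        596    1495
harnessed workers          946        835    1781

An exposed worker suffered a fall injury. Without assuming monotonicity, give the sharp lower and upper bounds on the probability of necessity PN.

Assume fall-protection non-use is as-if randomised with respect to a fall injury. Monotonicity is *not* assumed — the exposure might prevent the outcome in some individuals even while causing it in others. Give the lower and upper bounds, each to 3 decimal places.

p₁ = P(outcome | exposed) = 899/1495 = 0.60134
p₀ = P(outcome | unexposed) = 946/1781 = 0.53116
Under exogeneity alone the bounds on PN are max{0,(p₁−p₀)/p₁} ≤ PN ≤ min{1,(1−p₀)/p₁}.
  lower = (p₁ − p₀)/p₁ = 0.070176 / 0.60134 ≈ 0.1167
  upper = min{1, (1 − p₀)/p₁} = 0.46884 / 0.60134 ≈ 0.7797

0.117 ≤ PN ≤ 0.780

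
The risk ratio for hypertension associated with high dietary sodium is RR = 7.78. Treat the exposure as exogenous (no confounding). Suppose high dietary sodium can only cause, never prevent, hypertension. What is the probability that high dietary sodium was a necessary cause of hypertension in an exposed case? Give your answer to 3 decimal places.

Under exogeneity and monotonicity, PN = (RR − 1) / RR = 1 − 1/RR.
PN = (7.78 − 1) / 7.78 = 6.78 / 7.78 ≈ 0.8715

PN ≈ 0.871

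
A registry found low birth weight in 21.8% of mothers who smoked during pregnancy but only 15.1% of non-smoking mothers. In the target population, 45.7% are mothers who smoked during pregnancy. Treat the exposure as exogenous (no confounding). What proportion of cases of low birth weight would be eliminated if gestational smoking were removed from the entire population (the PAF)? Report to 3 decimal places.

p₁ = 0.218, p₀ = 0.151.
Overall risk P(Y=1) = π·p₁ + (1−π)·p₀ = 0.457×0.218 + 0.543×0.151 = 0.18162.
Under exogeneity, PAF = [P(Y=1) − p₀] / P(Y=1).
PAF = (0.18162 − 0.151) / 0.18162 ≈ 0.1686

PAF ≈ 0.169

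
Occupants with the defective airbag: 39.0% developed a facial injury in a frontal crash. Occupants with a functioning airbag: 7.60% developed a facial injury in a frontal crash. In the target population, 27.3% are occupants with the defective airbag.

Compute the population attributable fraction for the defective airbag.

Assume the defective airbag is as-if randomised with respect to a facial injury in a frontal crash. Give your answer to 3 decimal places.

PAF ≈ 0.530

p₁ = 0.39, p₀ = 0.076.
Overall risk P(Y=1) = π·p₁ + (1−π)·p₀ = 0.273×0.39 + 0.727×0.076 = 0.16172.
Under exogeneity, PAF = [P(Y=1) − p₀] / P(Y=1).
PAF = (0.16172 − 0.076) / 0.16172 ≈ 0.5301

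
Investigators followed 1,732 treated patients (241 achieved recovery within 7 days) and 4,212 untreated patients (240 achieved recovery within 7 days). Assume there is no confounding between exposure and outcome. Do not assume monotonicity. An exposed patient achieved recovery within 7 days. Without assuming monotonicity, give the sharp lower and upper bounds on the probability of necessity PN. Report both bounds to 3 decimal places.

0.591 ≤ PN ≤ 1.000

p₁ = P(outcome | exposed) = 241/1732 = 0.13915
p₀ = P(outcome | unexposed) = 240/4212 = 0.05698
Under exogeneity alone the bounds on PN are max{0,(p₁−p₀)/p₁} ≤ PN ≤ min{1,(1−p₀)/p₁}.
  lower = (p₁ − p₀)/p₁ = 0.082165 / 0.13915 ≈ 0.5905
  upper = min{1, (1 − p₀)/p₁} = 0.94302 / 0.13915 ≈ 6.7772 → capped at 1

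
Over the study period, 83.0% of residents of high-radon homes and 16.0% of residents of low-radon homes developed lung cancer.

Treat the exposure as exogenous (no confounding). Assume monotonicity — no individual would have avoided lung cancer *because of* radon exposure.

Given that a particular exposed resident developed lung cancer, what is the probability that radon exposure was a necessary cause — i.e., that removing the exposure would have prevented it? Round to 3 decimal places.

p₁ = 0.83, p₀ = 0.16.
Under exogeneity and monotonicity, PN = (p₁ − p₀) / p₁.
PN = (0.83 − 0.16) / 0.83 = 0.67 / 0.83 ≈ 0.8072

PN ≈ 0.807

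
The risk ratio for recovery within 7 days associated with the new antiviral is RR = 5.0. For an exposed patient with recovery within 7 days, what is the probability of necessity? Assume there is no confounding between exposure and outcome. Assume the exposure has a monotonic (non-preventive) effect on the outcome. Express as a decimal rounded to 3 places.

Under exogeneity and monotonicity, PN = (RR − 1) / RR = 1 − 1/RR.
PN = (5.0 − 1) / 5.0 = 4 / 5.0 ≈ 0.8000

PN ≈ 0.800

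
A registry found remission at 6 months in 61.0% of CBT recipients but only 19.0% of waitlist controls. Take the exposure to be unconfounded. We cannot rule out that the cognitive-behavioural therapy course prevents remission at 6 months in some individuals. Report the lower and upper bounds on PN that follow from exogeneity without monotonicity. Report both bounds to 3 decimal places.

0.689 ≤ PN ≤ 1.000

p₁ = 0.61, p₀ = 0.19.
Under exogeneity alone the bounds on PN are max{0,(p₁−p₀)/p₁} ≤ PN ≤ min{1,(1−p₀)/p₁}.
  lower = (p₁ − p₀)/p₁ = 0.42 / 0.61 ≈ 0.6885
  upper = min{1, (1 − p₀)/p₁} = 0.81 / 0.61 ≈ 1.3279 → capped at 1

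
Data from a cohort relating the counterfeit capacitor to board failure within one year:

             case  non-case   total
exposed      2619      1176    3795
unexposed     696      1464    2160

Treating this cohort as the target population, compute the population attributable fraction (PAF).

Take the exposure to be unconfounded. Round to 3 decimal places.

PAF ≈ 0.421

p₁ = P(outcome | exposed) = 2619/3795 = 0.69012
p₀ = P(outcome | unexposed) = 696/2160 = 0.32222
Exposure prevalence π = 3795/5955 = 0.63728; overall risk P(Y=1) = 0.55668.
Under exogeneity, PAF = [P(Y=1) − p₀]/P(Y=1).
PAF = (0.55668 − 0.32222) / 0.55668 ≈ 0.4212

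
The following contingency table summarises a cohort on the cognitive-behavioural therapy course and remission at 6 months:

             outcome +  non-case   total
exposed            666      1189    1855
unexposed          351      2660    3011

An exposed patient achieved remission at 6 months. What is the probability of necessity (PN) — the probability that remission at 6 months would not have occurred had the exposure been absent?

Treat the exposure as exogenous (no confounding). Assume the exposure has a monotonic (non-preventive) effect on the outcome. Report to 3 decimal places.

p₁ = P(outcome | exposed) = 666/1855 = 0.35903
p₀ = P(outcome | unexposed) = 351/3011 = 0.11657
Under exogeneity and monotonicity, PN = (p₁ − p₀)/p₁.
PN = (0.35903 − 0.11657) / 0.35903 ≈ 0.6753

PN ≈ 0.675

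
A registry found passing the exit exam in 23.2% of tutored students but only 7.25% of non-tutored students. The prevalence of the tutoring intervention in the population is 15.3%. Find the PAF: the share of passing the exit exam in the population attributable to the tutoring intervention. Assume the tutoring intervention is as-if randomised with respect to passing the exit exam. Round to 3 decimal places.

p₁ = 0.232, p₀ = 0.0725.
Overall risk P(Y=1) = π·p₁ + (1−π)·p₀ = 0.153×0.232 + 0.847×0.0725 = 0.096904.
Under exogeneity, PAF = [P(Y=1) − p₀] / P(Y=1).
PAF = (0.096904 − 0.0725) / 0.096904 ≈ 0.2518

PAF ≈ 0.252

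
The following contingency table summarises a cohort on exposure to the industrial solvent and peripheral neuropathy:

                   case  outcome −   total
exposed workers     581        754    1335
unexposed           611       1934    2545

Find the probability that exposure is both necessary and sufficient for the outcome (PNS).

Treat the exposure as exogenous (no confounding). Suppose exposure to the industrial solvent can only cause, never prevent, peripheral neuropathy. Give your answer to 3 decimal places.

p₁ = P(outcome | exposed) = 581/1335 = 0.43521
p₀ = P(outcome | unexposed) = 611/2545 = 0.24008
Under exogeneity and monotonicity, PNS = p₁ − p₀.
PNS = 0.43521 − 0.24008 = 0.19513

PNS ≈ 0.195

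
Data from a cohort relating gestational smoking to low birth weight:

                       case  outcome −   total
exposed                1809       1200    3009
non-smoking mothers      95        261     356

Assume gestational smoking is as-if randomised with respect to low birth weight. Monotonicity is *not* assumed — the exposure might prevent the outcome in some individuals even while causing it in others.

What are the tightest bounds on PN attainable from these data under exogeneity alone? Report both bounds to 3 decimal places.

p₁ = P(outcome | exposed) = 1809/3009 = 0.6012
p₀ = P(outcome | unexposed) = 95/356 = 0.26685
Under exogeneity alone the bounds on PN are max{0,(p₁−p₀)/p₁} ≤ PN ≤ min{1,(1−p₀)/p₁}.
  lower = (p₁ − p₀)/p₁ = 0.33434 / 0.6012 ≈ 0.5561
  upper = min{1, (1 − p₀)/p₁} = 0.73315 / 0.6012 ≈ 1.2195 → capped at 1

0.556 ≤ PN ≤ 1.000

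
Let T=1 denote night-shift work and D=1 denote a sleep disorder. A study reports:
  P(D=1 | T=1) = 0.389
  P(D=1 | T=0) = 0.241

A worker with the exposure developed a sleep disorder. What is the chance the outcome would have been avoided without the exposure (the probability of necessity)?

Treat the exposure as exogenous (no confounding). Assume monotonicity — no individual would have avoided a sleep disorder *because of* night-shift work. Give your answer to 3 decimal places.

PN ≈ 0.380

Let p₁ = 0.389, p₀ = 0.241.
Under exogeneity and monotonicity, PN = (p₁ − p₀) / p₁.
PN = (0.389 − 0.241) / 0.389 = 0.148 / 0.389 ≈ 0.3805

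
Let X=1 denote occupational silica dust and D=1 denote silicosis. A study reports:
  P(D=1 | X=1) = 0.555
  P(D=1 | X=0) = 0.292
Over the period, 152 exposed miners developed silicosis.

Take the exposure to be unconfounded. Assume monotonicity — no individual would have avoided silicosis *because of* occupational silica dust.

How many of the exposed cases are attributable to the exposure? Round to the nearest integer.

about 72 cases

Let p₁ = 0.555, p₀ = 0.292.
PN = (p₁ − p₀)/p₁ = (0.555 − 0.292) / 0.555 ≈ 0.47387.
Attributable cases ≈ PN × (exposed cases) = 0.47387 × 152 ≈ 72.03.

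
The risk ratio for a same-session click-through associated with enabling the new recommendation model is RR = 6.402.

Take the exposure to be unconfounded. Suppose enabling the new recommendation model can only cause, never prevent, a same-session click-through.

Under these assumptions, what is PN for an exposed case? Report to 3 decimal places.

PN ≈ 0.844

Under exogeneity and monotonicity, PN = (RR − 1) / RR = 1 − 1/RR.
PN = (6.402 − 1) / 6.402 = 5.402 / 6.402 ≈ 0.8438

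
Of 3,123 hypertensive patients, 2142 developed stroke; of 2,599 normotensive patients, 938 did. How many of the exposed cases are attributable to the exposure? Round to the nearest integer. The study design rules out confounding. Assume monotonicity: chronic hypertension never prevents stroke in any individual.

p₁ = P(outcome | exposed) = 2142/3123 = 0.68588
p₀ = P(outcome | unexposed) = 938/2599 = 0.36091
PN = (p₁ − p₀)/p₁ = (0.68588 − 0.36091) / 0.68588 ≈ 0.47380.
Attributable cases ≈ PN × (exposed cases) = 0.47380 × 2142 ≈ 1014.88.

about 1015 cases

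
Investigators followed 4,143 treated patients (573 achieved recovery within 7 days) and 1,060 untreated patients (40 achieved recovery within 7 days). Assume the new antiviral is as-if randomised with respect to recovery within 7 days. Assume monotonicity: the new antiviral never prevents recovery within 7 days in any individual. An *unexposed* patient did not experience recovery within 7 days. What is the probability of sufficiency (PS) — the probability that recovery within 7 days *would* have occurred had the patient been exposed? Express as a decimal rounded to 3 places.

p₁ = P(outcome | exposed) = 573/4143 = 0.13831
p₀ = P(outcome | unexposed) = 40/1060 = 0.037736
Under exogeneity and monotonicity, PS = (p₁ − p₀) / (1 − p₀).
PS = (0.13831 − 0.037736) / (1 − 0.037736) = 0.10057 / 0.96226 ≈ 0.1045

PS ≈ 0.105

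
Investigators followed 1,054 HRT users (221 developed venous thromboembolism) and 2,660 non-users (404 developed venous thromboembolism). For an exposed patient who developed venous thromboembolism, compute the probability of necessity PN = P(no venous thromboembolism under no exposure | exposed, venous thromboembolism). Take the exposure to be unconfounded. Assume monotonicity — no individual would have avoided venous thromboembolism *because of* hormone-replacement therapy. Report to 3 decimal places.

p₁ = P(outcome | exposed) = 221/1054 = 0.20968
p₀ = P(outcome | unexposed) = 404/2660 = 0.15188
Under exogeneity and monotonicity, PN = (p₁ − p₀) / p₁.
PN = (0.20968 − 0.15188) / 0.20968 = 0.057798 / 0.20968 ≈ 0.2757

PN ≈ 0.276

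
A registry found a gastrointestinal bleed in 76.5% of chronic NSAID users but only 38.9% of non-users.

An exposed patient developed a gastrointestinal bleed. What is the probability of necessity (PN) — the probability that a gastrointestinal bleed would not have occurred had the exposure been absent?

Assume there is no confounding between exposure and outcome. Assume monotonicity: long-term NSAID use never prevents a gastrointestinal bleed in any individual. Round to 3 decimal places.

p₁ = 0.765, p₀ = 0.389.
Under exogeneity and monotonicity, PN = (p₁ − p₀) / p₁.
PN = (0.765 − 0.389) / 0.765 = 0.376 / 0.765 ≈ 0.4915

PN ≈ 0.492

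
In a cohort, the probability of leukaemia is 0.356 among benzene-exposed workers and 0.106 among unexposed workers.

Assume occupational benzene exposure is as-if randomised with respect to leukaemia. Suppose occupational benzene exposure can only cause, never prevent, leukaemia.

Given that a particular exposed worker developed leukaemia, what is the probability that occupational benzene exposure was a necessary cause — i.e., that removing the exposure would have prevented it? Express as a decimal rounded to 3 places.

PN ≈ 0.702

Let p₁ = 0.356, p₀ = 0.106.
Under exogeneity and monotonicity, PN = (p₁ − p₀) / p₁.
PN = (0.356 − 0.106) / 0.356 = 0.25 / 0.356 ≈ 0.7022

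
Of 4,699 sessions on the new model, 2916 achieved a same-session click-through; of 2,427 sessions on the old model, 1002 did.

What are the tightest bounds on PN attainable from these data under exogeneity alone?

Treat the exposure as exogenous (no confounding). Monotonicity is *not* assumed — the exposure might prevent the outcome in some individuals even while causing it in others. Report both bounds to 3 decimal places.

0.335 ≤ PN ≤ 0.946

p₁ = P(outcome | exposed) = 2916/4699 = 0.62056
p₀ = P(outcome | unexposed) = 1002/2427 = 0.41286
Under exogeneity alone the bounds on PN are max{0,(p₁−p₀)/p₁} ≤ PN ≤ min{1,(1−p₀)/p₁}.
  lower = (p₁ − p₀)/p₁ = 0.2077 / 0.62056 ≈ 0.3347
  upper = min{1, (1 − p₀)/p₁} = 0.58714 / 0.62056 ≈ 0.9462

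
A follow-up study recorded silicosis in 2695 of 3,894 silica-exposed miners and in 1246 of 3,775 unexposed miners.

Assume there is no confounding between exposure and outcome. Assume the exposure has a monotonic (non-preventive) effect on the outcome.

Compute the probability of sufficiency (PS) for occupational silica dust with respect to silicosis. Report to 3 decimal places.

p₁ = P(outcome | exposed) = 2695/3894 = 0.69209
p₀ = P(outcome | unexposed) = 1246/3775 = 0.33007
Under exogeneity and monotonicity, PS = (p₁ − p₀) / (1 − p₀).
PS = (0.69209 − 0.33007) / (1 − 0.33007) = 0.36202 / 0.66993 ≈ 0.5404

PS ≈ 0.540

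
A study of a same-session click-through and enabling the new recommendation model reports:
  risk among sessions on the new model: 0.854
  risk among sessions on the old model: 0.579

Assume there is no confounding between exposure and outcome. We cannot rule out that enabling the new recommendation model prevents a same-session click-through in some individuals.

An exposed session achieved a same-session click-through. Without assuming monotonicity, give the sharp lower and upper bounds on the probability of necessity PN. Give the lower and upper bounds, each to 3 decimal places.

Let p₁ = 0.854, p₀ = 0.579.
Under exogeneity alone the bounds on PN are max{0,(p₁−p₀)/p₁} ≤ PN ≤ min{1,(1−p₀)/p₁}.
  lower = (p₁ − p₀)/p₁ = 0.275 / 0.854 ≈ 0.3220
  upper = min{1, (1 − p₀)/p₁} = 0.421 / 0.854 ≈ 0.4930

0.322 ≤ PN ≤ 0.493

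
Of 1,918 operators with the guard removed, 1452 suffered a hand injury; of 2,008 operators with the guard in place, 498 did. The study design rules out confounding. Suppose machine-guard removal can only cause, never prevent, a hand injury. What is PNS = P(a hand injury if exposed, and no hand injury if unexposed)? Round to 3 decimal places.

p₁ = P(outcome | exposed) = 1452/1918 = 0.75704
p₀ = P(outcome | unexposed) = 498/2008 = 0.24801
Under exogeneity and monotonicity, PNS = p₁ − p₀.
PNS = 0.75704 − 0.24801 = 0.50903

PNS ≈ 0.509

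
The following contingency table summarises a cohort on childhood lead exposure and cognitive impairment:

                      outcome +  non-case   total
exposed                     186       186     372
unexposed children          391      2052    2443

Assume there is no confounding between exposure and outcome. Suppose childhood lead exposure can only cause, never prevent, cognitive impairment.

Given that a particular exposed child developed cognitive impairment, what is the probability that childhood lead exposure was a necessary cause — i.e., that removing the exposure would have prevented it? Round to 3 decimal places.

p₁ = P(outcome | exposed) = 186/372 = 0.5
p₀ = P(outcome | unexposed) = 391/2443 = 0.16005
Under exogeneity and monotonicity, PN = (p₁ − p₀)/p₁.
PN = (0.5 − 0.16005) / 0.5 ≈ 0.6799

PN ≈ 0.680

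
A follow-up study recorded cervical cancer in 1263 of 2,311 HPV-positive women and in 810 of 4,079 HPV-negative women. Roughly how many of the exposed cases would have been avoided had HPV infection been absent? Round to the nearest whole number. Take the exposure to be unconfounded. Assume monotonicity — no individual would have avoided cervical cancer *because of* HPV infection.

about 804 cases

p₁ = P(outcome | exposed) = 1263/2311 = 0.54652
p₀ = P(outcome | unexposed) = 810/4079 = 0.19858
PN = (p₁ − p₀)/p₁ = (0.54652 − 0.19858) / 0.54652 ≈ 0.63665.
Attributable cases ≈ PN × (exposed cases) = 0.63665 × 1263 ≈ 804.09.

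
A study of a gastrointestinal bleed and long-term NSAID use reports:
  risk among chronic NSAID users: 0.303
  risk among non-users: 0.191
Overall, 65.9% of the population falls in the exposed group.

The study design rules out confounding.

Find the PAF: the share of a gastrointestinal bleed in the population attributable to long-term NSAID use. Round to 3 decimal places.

PAF ≈ 0.279

Let p₁ = 0.303, p₀ = 0.191.
Overall risk P(Y=1) = π·p₁ + (1−π)·p₀ = 0.659×0.303 + 0.341×0.191 = 0.26481.
Under exogeneity, PAF = [P(Y=1) − p₀] / P(Y=1).
PAF = (0.26481 − 0.191) / 0.26481 ≈ 0.2787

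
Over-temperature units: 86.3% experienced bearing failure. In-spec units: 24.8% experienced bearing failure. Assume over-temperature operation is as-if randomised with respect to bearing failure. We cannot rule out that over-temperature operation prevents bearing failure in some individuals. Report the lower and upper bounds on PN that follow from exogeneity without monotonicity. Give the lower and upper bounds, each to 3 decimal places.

p₁ = 0.863, p₀ = 0.248.
Under exogeneity alone the bounds on PN are max{0,(p₁−p₀)/p₁} ≤ PN ≤ min{1,(1−p₀)/p₁}.
  lower = (p₁ − p₀)/p₁ = 0.615 / 0.863 ≈ 0.7126
  upper = min{1, (1 − p₀)/p₁} = 0.752 / 0.863 ≈ 0.8714

0.713 ≤ PN ≤ 0.871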